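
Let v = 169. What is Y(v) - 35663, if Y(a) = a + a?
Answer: -35325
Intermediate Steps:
Y(a) = 2*a
Y(v) - 35663 = 2*169 - 35663 = 338 - 35663 = -35325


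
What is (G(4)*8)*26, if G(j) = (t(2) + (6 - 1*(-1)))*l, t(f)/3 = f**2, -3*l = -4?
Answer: 15808/3 ≈ 5269.3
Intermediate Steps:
l = 4/3 (l = -1/3*(-4) = 4/3 ≈ 1.3333)
t(f) = 3*f**2
G(j) = 76/3 (G(j) = (3*2**2 + (6 - 1*(-1)))*(4/3) = (3*4 + (6 + 1))*(4/3) = (12 + 7)*(4/3) = 19*(4/3) = 76/3)
(G(4)*8)*26 = ((76/3)*8)*26 = (608/3)*26 = 15808/3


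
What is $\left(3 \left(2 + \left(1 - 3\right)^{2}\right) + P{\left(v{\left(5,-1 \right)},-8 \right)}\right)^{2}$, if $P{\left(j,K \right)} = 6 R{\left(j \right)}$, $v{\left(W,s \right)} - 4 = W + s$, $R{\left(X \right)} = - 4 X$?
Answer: $30276$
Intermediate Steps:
$v{\left(W,s \right)} = 4 + W + s$ ($v{\left(W,s \right)} = 4 + \left(W + s\right) = 4 + W + s$)
$P{\left(j,K \right)} = - 24 j$ ($P{\left(j,K \right)} = 6 \left(- 4 j\right) = - 24 j$)
$\left(3 \left(2 + \left(1 - 3\right)^{2}\right) + P{\left(v{\left(5,-1 \right)},-8 \right)}\right)^{2} = \left(3 \left(2 + \left(1 - 3\right)^{2}\right) - 24 \left(4 + 5 - 1\right)\right)^{2} = \left(3 \left(2 + \left(-2\right)^{2}\right) - 192\right)^{2} = \left(3 \left(2 + 4\right) - 192\right)^{2} = \left(3 \cdot 6 - 192\right)^{2} = \left(18 - 192\right)^{2} = \left(-174\right)^{2} = 30276$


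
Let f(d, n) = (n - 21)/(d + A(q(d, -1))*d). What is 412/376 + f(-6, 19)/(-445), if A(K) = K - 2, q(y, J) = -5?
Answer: 206281/188235 ≈ 1.0959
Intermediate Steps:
A(K) = -2 + K
f(d, n) = -(-21 + n)/(6*d) (f(d, n) = (n - 21)/(d + (-2 - 5)*d) = (-21 + n)/(d - 7*d) = (-21 + n)/((-6*d)) = (-21 + n)*(-1/(6*d)) = -(-21 + n)/(6*d))
412/376 + f(-6, 19)/(-445) = 412/376 + ((1/6)*(21 - 1*19)/(-6))/(-445) = 412*(1/376) + ((1/6)*(-1/6)*(21 - 19))*(-1/445) = 103/94 + ((1/6)*(-1/6)*2)*(-1/445) = 103/94 - 1/18*(-1/445) = 103/94 + 1/8010 = 206281/188235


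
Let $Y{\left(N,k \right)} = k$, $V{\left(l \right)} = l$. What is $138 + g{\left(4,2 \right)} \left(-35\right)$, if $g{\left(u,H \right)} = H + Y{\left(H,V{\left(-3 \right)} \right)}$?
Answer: $173$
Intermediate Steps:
$g{\left(u,H \right)} = -3 + H$ ($g{\left(u,H \right)} = H - 3 = -3 + H$)
$138 + g{\left(4,2 \right)} \left(-35\right) = 138 + \left(-3 + 2\right) \left(-35\right) = 138 - -35 = 138 + 35 = 173$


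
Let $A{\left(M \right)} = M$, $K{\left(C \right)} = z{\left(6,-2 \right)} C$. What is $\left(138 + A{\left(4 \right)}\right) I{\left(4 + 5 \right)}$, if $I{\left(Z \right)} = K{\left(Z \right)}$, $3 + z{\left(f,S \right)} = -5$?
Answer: $-10224$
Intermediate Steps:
$z{\left(f,S \right)} = -8$ ($z{\left(f,S \right)} = -3 - 5 = -8$)
$K{\left(C \right)} = - 8 C$
$I{\left(Z \right)} = - 8 Z$
$\left(138 + A{\left(4 \right)}\right) I{\left(4 + 5 \right)} = \left(138 + 4\right) \left(- 8 \left(4 + 5\right)\right) = 142 \left(\left(-8\right) 9\right) = 142 \left(-72\right) = -10224$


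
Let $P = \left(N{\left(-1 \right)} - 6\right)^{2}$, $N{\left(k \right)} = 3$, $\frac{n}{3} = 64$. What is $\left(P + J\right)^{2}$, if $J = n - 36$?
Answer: $27225$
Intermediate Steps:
$n = 192$ ($n = 3 \cdot 64 = 192$)
$J = 156$ ($J = 192 - 36 = 156$)
$P = 9$ ($P = \left(3 - 6\right)^{2} = \left(-3\right)^{2} = 9$)
$\left(P + J\right)^{2} = \left(9 + 156\right)^{2} = 165^{2} = 27225$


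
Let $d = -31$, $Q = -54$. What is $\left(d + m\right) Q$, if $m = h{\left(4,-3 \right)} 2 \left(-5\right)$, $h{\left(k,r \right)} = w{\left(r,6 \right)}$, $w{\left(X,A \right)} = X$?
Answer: $54$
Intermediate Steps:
$h{\left(k,r \right)} = r$
$m = 30$ ($m = \left(-3\right) 2 \left(-5\right) = \left(-6\right) \left(-5\right) = 30$)
$\left(d + m\right) Q = \left(-31 + 30\right) \left(-54\right) = \left(-1\right) \left(-54\right) = 54$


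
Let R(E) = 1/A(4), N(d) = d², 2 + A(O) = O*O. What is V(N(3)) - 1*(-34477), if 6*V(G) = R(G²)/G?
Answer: 26064613/756 ≈ 34477.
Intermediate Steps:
A(O) = -2 + O² (A(O) = -2 + O*O = -2 + O²)
R(E) = 1/14 (R(E) = 1/(-2 + 4²) = 1/(-2 + 16) = 1/14)
V(G) = 1/(84*G) (V(G) = (1/(14*G))/6 = 1/(84*G))
V(N(3)) - 1*(-34477) = 1/(84*(3²)) - 1*(-34477) = (1/84)/9 + 34477 = (1/84)*(⅑) + 34477 = 1/756 + 34477 = 26064613/756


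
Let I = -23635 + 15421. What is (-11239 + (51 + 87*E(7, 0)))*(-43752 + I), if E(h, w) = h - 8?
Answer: 585916650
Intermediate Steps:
E(h, w) = -8 + h
I = -8214
(-11239 + (51 + 87*E(7, 0)))*(-43752 + I) = (-11239 + (51 + 87*(-8 + 7)))*(-43752 - 8214) = (-11239 + (51 + 87*(-1)))*(-51966) = (-11239 + (51 - 87))*(-51966) = (-11239 - 36)*(-51966) = -11275*(-51966) = 585916650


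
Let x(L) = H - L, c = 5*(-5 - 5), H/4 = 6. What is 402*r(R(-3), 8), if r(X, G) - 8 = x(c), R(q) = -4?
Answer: 32964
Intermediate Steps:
H = 24 (H = 4*6 = 24)
c = -50 (c = 5*(-10) = -50)
x(L) = 24 - L
r(X, G) = 82 (r(X, G) = 8 + (24 - 1*(-50)) = 8 + (24 + 50) = 8 + 74 = 82)
402*r(R(-3), 8) = 402*82 = 32964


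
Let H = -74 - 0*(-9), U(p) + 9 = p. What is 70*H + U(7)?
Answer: -5182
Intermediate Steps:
U(p) = -9 + p
H = -74 (H = -74 - 1*0 = -74 + 0 = -74)
70*H + U(7) = 70*(-74) + (-9 + 7) = -5180 - 2 = -5182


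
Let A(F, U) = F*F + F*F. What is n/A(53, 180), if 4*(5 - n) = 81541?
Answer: -81521/22472 ≈ -3.6277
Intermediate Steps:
n = -81521/4 (n = 5 - ¼*81541 = 5 - 81541/4 = -81521/4 ≈ -20380.)
A(F, U) = 2*F² (A(F, U) = F² + F² = 2*F²)
n/A(53, 180) = -81521/(4*(2*53²)) = -81521/(4*(2*2809)) = -81521/4/5618 = -81521/4*1/5618 = -81521/22472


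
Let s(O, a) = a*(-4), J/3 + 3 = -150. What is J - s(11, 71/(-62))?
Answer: -14371/31 ≈ -463.58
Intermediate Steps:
J = -459 (J = -9 + 3*(-150) = -9 - 450 = -459)
s(O, a) = -4*a
J - s(11, 71/(-62)) = -459 - (-4)*71/(-62) = -459 - (-4)*71*(-1/62) = -459 - (-4)*(-71)/62 = -459 - 1*142/31 = -459 - 142/31 = -14371/31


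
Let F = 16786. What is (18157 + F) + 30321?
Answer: 65264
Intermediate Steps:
(18157 + F) + 30321 = (18157 + 16786) + 30321 = 34943 + 30321 = 65264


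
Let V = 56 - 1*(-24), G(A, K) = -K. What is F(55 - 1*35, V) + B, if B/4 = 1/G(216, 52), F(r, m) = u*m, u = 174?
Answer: 180959/13 ≈ 13920.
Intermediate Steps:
V = 80 (V = 56 + 24 = 80)
F(r, m) = 174*m
B = -1/13 (B = 4/((-1*52)) = 4/(-52) = 4*(-1/52) = -1/13 ≈ -0.076923)
F(55 - 1*35, V) + B = 174*80 - 1/13 = 13920 - 1/13 = 180959/13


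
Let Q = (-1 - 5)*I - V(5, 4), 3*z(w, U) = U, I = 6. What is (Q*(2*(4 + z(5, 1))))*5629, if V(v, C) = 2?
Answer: -5561452/3 ≈ -1.8538e+6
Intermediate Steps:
z(w, U) = U/3
Q = -38 (Q = (-1 - 5)*6 - 1*2 = -6*6 - 2 = -36 - 2 = -38)
(Q*(2*(4 + z(5, 1))))*5629 = -76*(4 + (⅓)*1)*5629 = -76*(4 + ⅓)*5629 = -76*13/3*5629 = -38*26/3*5629 = -988/3*5629 = -5561452/3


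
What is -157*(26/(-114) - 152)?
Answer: 1362289/57 ≈ 23900.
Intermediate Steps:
-157*(26/(-114) - 152) = -157*(26*(-1/114) - 152) = -157*(-13/57 - 152) = -157*(-8677/57) = 1362289/57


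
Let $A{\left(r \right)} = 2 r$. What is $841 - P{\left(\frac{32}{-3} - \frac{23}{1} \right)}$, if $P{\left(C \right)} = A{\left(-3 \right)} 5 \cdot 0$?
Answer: $841$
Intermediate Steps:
$P{\left(C \right)} = 0$ ($P{\left(C \right)} = 2 \left(-3\right) 5 \cdot 0 = \left(-6\right) 5 \cdot 0 = \left(-30\right) 0 = 0$)
$841 - P{\left(\frac{32}{-3} - \frac{23}{1} \right)} = 841 - 0 = 841 + 0 = 841$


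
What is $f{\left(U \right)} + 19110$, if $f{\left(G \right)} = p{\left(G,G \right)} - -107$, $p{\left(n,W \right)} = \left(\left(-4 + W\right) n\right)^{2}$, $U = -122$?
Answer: $236317601$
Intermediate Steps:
$p{\left(n,W \right)} = n^{2} \left(-4 + W\right)^{2}$ ($p{\left(n,W \right)} = \left(n \left(-4 + W\right)\right)^{2} = n^{2} \left(-4 + W\right)^{2}$)
$f{\left(G \right)} = 107 + G^{2} \left(-4 + G\right)^{2}$ ($f{\left(G \right)} = G^{2} \left(-4 + G\right)^{2} - -107 = G^{2} \left(-4 + G\right)^{2} + 107 = 107 + G^{2} \left(-4 + G\right)^{2}$)
$f{\left(U \right)} + 19110 = \left(107 + \left(-122\right)^{2} \left(-4 - 122\right)^{2}\right) + 19110 = \left(107 + 14884 \left(-126\right)^{2}\right) + 19110 = \left(107 + 14884 \cdot 15876\right) + 19110 = \left(107 + 236298384\right) + 19110 = 236298491 + 19110 = 236317601$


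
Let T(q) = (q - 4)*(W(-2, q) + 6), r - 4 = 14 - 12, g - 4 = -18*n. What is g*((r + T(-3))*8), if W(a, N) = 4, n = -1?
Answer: -11264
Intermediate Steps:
g = 22 (g = 4 - 18*(-1) = 4 + 18 = 22)
r = 6 (r = 4 + (14 - 12) = 4 + 2 = 6)
T(q) = -40 + 10*q (T(q) = (q - 4)*(4 + 6) = (-4 + q)*10 = -40 + 10*q)
g*((r + T(-3))*8) = 22*((6 + (-40 + 10*(-3)))*8) = 22*((6 + (-40 - 30))*8) = 22*((6 - 70)*8) = 22*(-64*8) = 22*(-512) = -11264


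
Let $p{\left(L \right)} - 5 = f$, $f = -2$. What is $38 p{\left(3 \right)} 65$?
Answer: $7410$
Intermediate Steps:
$p{\left(L \right)} = 3$ ($p{\left(L \right)} = 5 - 2 = 3$)
$38 p{\left(3 \right)} 65 = 38 \cdot 3 \cdot 65 = 114 \cdot 65 = 7410$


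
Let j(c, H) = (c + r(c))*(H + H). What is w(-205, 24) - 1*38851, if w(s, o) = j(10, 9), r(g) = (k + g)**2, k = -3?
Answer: -37789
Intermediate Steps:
r(g) = (-3 + g)**2
j(c, H) = 2*H*(c + (-3 + c)**2) (j(c, H) = (c + (-3 + c)**2)*(H + H) = (c + (-3 + c)**2)*(2*H) = 2*H*(c + (-3 + c)**2))
w(s, o) = 1062 (w(s, o) = 2*9*(10 + (-3 + 10)**2) = 2*9*(10 + 7**2) = 2*9*(10 + 49) = 2*9*59 = 1062)
w(-205, 24) - 1*38851 = 1062 - 1*38851 = 1062 - 38851 = -37789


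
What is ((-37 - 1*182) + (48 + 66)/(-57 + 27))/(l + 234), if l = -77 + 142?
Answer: -1114/1495 ≈ -0.74515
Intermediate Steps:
l = 65
((-37 - 1*182) + (48 + 66)/(-57 + 27))/(l + 234) = ((-37 - 1*182) + (48 + 66)/(-57 + 27))/(65 + 234) = ((-37 - 182) + 114/(-30))/299 = (-219 + 114*(-1/30))*(1/299) = (-219 - 19/5)*(1/299) = -1114/5*1/299 = -1114/1495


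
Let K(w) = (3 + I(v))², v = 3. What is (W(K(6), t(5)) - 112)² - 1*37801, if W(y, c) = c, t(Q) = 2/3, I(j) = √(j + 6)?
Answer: -228653/9 ≈ -25406.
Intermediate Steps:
I(j) = √(6 + j)
t(Q) = ⅔ (t(Q) = 2*(⅓) = ⅔)
K(w) = 36 (K(w) = (3 + √(6 + 3))² = (3 + √9)² = (3 + 3)² = 6² = 36)
(W(K(6), t(5)) - 112)² - 1*37801 = (⅔ - 112)² - 1*37801 = (-334/3)² - 37801 = 111556/9 - 37801 = -228653/9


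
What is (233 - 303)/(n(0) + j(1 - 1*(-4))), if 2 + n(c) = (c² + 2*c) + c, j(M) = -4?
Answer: 35/3 ≈ 11.667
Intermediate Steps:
n(c) = -2 + c² + 3*c (n(c) = -2 + ((c² + 2*c) + c) = -2 + (c² + 3*c) = -2 + c² + 3*c)
(233 - 303)/(n(0) + j(1 - 1*(-4))) = (233 - 303)/((-2 + 0² + 3*0) - 4) = -70/((-2 + 0 + 0) - 4) = -70/(-2 - 4) = -70/(-6) = -70*(-⅙) = 35/3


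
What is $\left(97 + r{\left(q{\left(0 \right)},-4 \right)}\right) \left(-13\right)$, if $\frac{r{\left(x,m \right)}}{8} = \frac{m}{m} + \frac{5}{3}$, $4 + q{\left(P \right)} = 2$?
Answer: $- \frac{4615}{3} \approx -1538.3$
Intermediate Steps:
$q{\left(P \right)} = -2$ ($q{\left(P \right)} = -4 + 2 = -2$)
$r{\left(x,m \right)} = \frac{64}{3}$ ($r{\left(x,m \right)} = 8 \left(\frac{m}{m} + \frac{5}{3}\right) = 8 \left(1 + 5 \cdot \frac{1}{3}\right) = 8 \left(1 + \frac{5}{3}\right) = 8 \cdot \frac{8}{3} = \frac{64}{3}$)
$\left(97 + r{\left(q{\left(0 \right)},-4 \right)}\right) \left(-13\right) = \left(97 + \frac{64}{3}\right) \left(-13\right) = \frac{355}{3} \left(-13\right) = - \frac{4615}{3}$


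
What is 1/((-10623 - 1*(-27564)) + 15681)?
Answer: 1/32622 ≈ 3.0654e-5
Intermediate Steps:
1/((-10623 - 1*(-27564)) + 15681) = 1/((-10623 + 27564) + 15681) = 1/(16941 + 15681) = 1/32622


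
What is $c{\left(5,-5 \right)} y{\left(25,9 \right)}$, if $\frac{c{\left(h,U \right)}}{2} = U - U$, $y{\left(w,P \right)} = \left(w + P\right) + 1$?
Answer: $0$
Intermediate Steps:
$y{\left(w,P \right)} = 1 + P + w$ ($y{\left(w,P \right)} = \left(P + w\right) + 1 = 1 + P + w$)
$c{\left(h,U \right)} = 0$ ($c{\left(h,U \right)} = 2 \left(U - U\right) = 2 \cdot 0 = 0$)
$c{\left(5,-5 \right)} y{\left(25,9 \right)} = 0 \left(1 + 9 + 25\right) = 0 \cdot 35 = 0$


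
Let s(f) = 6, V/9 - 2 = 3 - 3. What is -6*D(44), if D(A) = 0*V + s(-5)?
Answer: -36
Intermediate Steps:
V = 18 (V = 18 + 9*(3 - 3) = 18 + 9*0 = 18 + 0 = 18)
D(A) = 6 (D(A) = 0*18 + 6 = 0 + 6 = 6)
-6*D(44) = -6*6 = -36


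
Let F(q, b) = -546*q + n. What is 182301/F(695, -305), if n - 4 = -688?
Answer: -60767/126718 ≈ -0.47955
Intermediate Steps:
n = -684 (n = 4 - 688 = -684)
F(q, b) = -684 - 546*q (F(q, b) = -546*q - 684 = -684 - 546*q)
182301/F(695, -305) = 182301/(-684 - 546*695) = 182301/(-684 - 379470) = 182301/(-380154) = 182301*(-1/380154) = -60767/126718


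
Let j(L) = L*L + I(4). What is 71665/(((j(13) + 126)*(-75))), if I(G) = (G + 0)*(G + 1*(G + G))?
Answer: -14333/5145 ≈ -2.7858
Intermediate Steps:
I(G) = 3*G² (I(G) = G*(G + 1*(2*G)) = G*(G + 2*G) = G*(3*G) = 3*G²)
j(L) = 48 + L² (j(L) = L*L + 3*4² = L² + 3*16 = L² + 48 = 48 + L²)
71665/(((j(13) + 126)*(-75))) = 71665/((((48 + 13²) + 126)*(-75))) = 71665/((((48 + 169) + 126)*(-75))) = 71665/(((217 + 126)*(-75))) = 71665/((343*(-75))) = 71665/(-25725) = 71665*(-1/25725) = -14333/5145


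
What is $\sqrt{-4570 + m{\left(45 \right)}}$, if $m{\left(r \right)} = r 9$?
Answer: $7 i \sqrt{85} \approx 64.537 i$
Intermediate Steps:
$m{\left(r \right)} = 9 r$
$\sqrt{-4570 + m{\left(45 \right)}} = \sqrt{-4570 + 9 \cdot 45} = \sqrt{-4570 + 405} = \sqrt{-4165} = 7 i \sqrt{85}$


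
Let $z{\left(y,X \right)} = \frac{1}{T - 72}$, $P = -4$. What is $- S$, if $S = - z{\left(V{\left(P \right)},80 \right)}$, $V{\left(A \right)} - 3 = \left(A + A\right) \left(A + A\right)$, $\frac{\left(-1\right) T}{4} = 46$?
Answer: $- \frac{1}{256} \approx -0.0039063$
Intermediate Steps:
$T = -184$ ($T = \left(-4\right) 46 = -184$)
$V{\left(A \right)} = 3 + 4 A^{2}$ ($V{\left(A \right)} = 3 + \left(A + A\right) \left(A + A\right) = 3 + 2 A 2 A = 3 + 4 A^{2}$)
$z{\left(y,X \right)} = - \frac{1}{256}$ ($z{\left(y,X \right)} = \frac{1}{-184 - 72} = \frac{1}{-256} = - \frac{1}{256}$)
$S = \frac{1}{256}$ ($S = \left(-1\right) \left(- \frac{1}{256}\right) = \frac{1}{256} \approx 0.0039063$)
$- S = \left(-1\right) \frac{1}{256} = - \frac{1}{256}$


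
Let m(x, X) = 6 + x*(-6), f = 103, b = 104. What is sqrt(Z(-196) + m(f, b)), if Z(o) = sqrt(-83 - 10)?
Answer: sqrt(-612 + I*sqrt(93)) ≈ 0.1949 + 24.739*I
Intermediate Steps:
m(x, X) = 6 - 6*x
Z(o) = I*sqrt(93) (Z(o) = sqrt(-93) = I*sqrt(93))
sqrt(Z(-196) + m(f, b)) = sqrt(I*sqrt(93) + (6 - 6*103)) = sqrt(I*sqrt(93) + (6 - 618)) = sqrt(I*sqrt(93) - 612) = sqrt(-612 + I*sqrt(93))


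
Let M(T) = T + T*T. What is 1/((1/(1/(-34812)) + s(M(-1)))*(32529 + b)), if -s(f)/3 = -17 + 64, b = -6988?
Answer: -1/892734573 ≈ -1.1202e-9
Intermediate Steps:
M(T) = T + T²
s(f) = -141 (s(f) = -3*(-17 + 64) = -3*47 = -141)
1/((1/(1/(-34812)) + s(M(-1)))*(32529 + b)) = 1/((1/(1/(-34812)) - 141)*(32529 - 6988)) = 1/((1/(-1/34812) - 141)*25541) = 1/((-34812 - 141)*25541) = 1/(-34953*25541) = 1/(-892734573) = -1/892734573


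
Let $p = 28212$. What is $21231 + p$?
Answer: $49443$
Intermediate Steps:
$21231 + p = 21231 + 28212 = 49443$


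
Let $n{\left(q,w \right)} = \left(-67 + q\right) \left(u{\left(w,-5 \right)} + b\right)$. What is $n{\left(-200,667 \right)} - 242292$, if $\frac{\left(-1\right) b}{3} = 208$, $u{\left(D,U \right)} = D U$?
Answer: $814761$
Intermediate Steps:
$b = -624$ ($b = \left(-3\right) 208 = -624$)
$n{\left(q,w \right)} = \left(-624 - 5 w\right) \left(-67 + q\right)$ ($n{\left(q,w \right)} = \left(-67 + q\right) \left(w \left(-5\right) - 624\right) = \left(-67 + q\right) \left(- 5 w - 624\right) = \left(-67 + q\right) \left(-624 - 5 w\right) = \left(-624 - 5 w\right) \left(-67 + q\right)$)
$n{\left(-200,667 \right)} - 242292 = \left(41808 - -124800 + 335 \cdot 667 - \left(-1000\right) 667\right) - 242292 = \left(41808 + 124800 + 223445 + 667000\right) - 242292 = 1057053 - 242292 = 814761$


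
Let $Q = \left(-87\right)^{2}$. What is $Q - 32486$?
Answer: $-24917$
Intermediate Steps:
$Q = 7569$
$Q - 32486 = 7569 - 32486 = -24917$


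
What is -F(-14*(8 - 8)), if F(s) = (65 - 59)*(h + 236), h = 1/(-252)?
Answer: -59471/42 ≈ -1416.0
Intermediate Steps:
h = -1/252 ≈ -0.0039683
F(s) = 59471/42 (F(s) = (65 - 59)*(-1/252 + 236) = 6*(59471/252) = 59471/42)
-F(-14*(8 - 8)) = -1*59471/42 = -59471/42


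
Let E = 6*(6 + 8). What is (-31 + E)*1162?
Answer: 61586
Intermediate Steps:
E = 84 (E = 6*14 = 84)
(-31 + E)*1162 = (-31 + 84)*1162 = 53*1162 = 61586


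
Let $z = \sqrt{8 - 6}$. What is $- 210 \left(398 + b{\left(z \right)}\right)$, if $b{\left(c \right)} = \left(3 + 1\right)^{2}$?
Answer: $-86940$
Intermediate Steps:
$z = \sqrt{2} \approx 1.4142$
$b{\left(c \right)} = 16$ ($b{\left(c \right)} = 4^{2} = 16$)
$- 210 \left(398 + b{\left(z \right)}\right) = - 210 \left(398 + 16\right) = \left(-210\right) 414 = -86940$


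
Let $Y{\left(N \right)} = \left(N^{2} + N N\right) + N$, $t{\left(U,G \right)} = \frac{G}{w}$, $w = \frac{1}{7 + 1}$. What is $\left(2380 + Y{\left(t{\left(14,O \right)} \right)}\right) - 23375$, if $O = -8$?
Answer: $-12867$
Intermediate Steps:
$w = \frac{1}{8} \approx 0.125$
$t{\left(U,G \right)} = 8 G$ ($t{\left(U,G \right)} = G \frac{1}{\frac{1}{8}} = G 8 = 8 G$)
$Y{\left(N \right)} = N + 2 N^{2}$ ($Y{\left(N \right)} = \left(N^{2} + N^{2}\right) + N = 2 N^{2} + N = N + 2 N^{2}$)
$\left(2380 + Y{\left(t{\left(14,O \right)} \right)}\right) - 23375 = \left(2380 + 8 \left(-8\right) \left(1 + 2 \cdot 8 \left(-8\right)\right)\right) - 23375 = \left(2380 - 64 \left(1 + 2 \left(-64\right)\right)\right) - 23375 = \left(2380 - 64 \left(1 - 128\right)\right) - 23375 = \left(2380 - -8128\right) - 23375 = \left(2380 + 8128\right) - 23375 = 10508 - 23375 = -12867$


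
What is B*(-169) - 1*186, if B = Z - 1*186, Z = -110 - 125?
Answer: 70963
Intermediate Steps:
Z = -235
B = -421 (B = -235 - 1*186 = -235 - 186 = -421)
B*(-169) - 1*186 = -421*(-169) - 1*186 = 71149 - 186 = 70963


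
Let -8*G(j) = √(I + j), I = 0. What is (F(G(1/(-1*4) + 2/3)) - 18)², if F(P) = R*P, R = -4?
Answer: (216 - √15)²/144 ≈ 312.49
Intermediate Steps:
G(j) = -√j/8 (G(j) = -√(0 + j)/8 = -√j/8)
F(P) = -4*P
(F(G(1/(-1*4) + 2/3)) - 18)² = (-(-1)*√(1/(-1*4) + 2/3)/2 - 18)² = (-(-1)*√(-1*¼ + 2*(⅓))/2 - 18)² = (-(-1)*√(-¼ + ⅔)/2 - 18)² = (-(-1)*√(5/12)/2 - 18)² = (-(-1)*√15/6/2 - 18)² = (-(-1)*√15/12 - 18)² = (√15/12 - 18)² = (-18 + √15/12)²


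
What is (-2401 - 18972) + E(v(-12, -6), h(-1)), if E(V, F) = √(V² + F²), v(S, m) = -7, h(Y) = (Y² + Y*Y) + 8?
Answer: -21373 + √149 ≈ -21361.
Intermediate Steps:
h(Y) = 8 + 2*Y² (h(Y) = (Y² + Y²) + 8 = 2*Y² + 8 = 8 + 2*Y²)
E(V, F) = √(F² + V²)
(-2401 - 18972) + E(v(-12, -6), h(-1)) = (-2401 - 18972) + √((8 + 2*(-1)²)² + (-7)²) = -21373 + √((8 + 2*1)² + 49) = -21373 + √((8 + 2)² + 49) = -21373 + √(10² + 49) = -21373 + √(100 + 49) = -21373 + √149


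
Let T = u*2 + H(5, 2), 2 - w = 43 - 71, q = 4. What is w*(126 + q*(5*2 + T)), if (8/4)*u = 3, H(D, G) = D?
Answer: 5940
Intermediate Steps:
u = 3/2 (u = (½)*3 = 3/2 ≈ 1.5000)
w = 30 (w = 2 - (43 - 71) = 2 - 1*(-28) = 2 + 28 = 30)
T = 8 (T = (3/2)*2 + 5 = 3 + 5 = 8)
w*(126 + q*(5*2 + T)) = 30*(126 + 4*(5*2 + 8)) = 30*(126 + 4*(10 + 8)) = 30*(126 + 4*18) = 30*(126 + 72) = 30*198 = 5940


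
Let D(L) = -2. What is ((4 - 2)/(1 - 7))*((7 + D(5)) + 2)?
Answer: -7/3 ≈ -2.3333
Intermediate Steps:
((4 - 2)/(1 - 7))*((7 + D(5)) + 2) = ((4 - 2)/(1 - 7))*((7 - 2) + 2) = (2/(-6))*(5 + 2) = (2*(-⅙))*7 = -⅓*7 = -7/3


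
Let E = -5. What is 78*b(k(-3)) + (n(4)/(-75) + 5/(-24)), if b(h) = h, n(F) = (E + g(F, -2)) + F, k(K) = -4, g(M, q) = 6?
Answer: -12491/40 ≈ -312.27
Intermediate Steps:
n(F) = 1 + F (n(F) = (-5 + 6) + F = 1 + F)
78*b(k(-3)) + (n(4)/(-75) + 5/(-24)) = 78*(-4) + ((1 + 4)/(-75) + 5/(-24)) = -312 + (5*(-1/75) + 5*(-1/24)) = -312 + (-1/15 - 5/24) = -312 - 11/40 = -12491/40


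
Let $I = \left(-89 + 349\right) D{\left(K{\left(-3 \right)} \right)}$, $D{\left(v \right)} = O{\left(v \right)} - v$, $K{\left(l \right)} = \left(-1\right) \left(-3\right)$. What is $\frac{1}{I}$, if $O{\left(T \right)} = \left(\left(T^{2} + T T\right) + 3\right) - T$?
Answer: $\frac{1}{3900} \approx 0.00025641$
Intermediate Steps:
$K{\left(l \right)} = 3$
$O{\left(T \right)} = 3 - T + 2 T^{2}$ ($O{\left(T \right)} = \left(\left(T^{2} + T^{2}\right) + 3\right) - T = \left(2 T^{2} + 3\right) - T = \left(3 + 2 T^{2}\right) - T = 3 - T + 2 T^{2}$)
$D{\left(v \right)} = 3 - 2 v + 2 v^{2}$ ($D{\left(v \right)} = \left(3 - v + 2 v^{2}\right) - v = 3 - 2 v + 2 v^{2}$)
$I = 3900$ ($I = \left(-89 + 349\right) \left(3 - 6 + 2 \cdot 3^{2}\right) = 260 \left(3 - 6 + 2 \cdot 9\right) = 260 \left(3 - 6 + 18\right) = 260 \cdot 15 = 3900$)
$\frac{1}{I} = \frac{1}{3900}$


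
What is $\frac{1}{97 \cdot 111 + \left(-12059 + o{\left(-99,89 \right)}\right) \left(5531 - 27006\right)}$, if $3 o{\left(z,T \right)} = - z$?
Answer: $\frac{1}{258269117} \approx 3.8719 \cdot 10^{-9}$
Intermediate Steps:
$o{\left(z,T \right)} = - \frac{z}{3}$ ($o{\left(z,T \right)} = \frac{\left(-1\right) z}{3} = - \frac{z}{3}$)
$\frac{1}{97 \cdot 111 + \left(-12059 + o{\left(-99,89 \right)}\right) \left(5531 - 27006\right)} = \frac{1}{97 \cdot 111 + \left(-12059 - -33\right) \left(5531 - 27006\right)} = \frac{1}{10767 + \left(-12059 + 33\right) \left(-21475\right)} = \frac{1}{10767 - -258258350} = \frac{1}{10767 + 258258350} = \frac{1}{258269117}$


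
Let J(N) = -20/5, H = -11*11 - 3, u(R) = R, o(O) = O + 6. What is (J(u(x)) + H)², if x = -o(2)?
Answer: 16384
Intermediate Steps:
o(O) = 6 + O
x = -8 (x = -(6 + 2) = -1*8 = -8)
H = -124 (H = -121 - 3 = -124)
J(N) = -4 (J(N) = -20*⅕ = -4)
(J(u(x)) + H)² = (-4 - 124)² = (-128)² = 16384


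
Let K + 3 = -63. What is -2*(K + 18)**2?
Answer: -4608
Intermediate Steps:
K = -66 (K = -3 - 63 = -66)
-2*(K + 18)**2 = -2*(-66 + 18)**2 = -2*(-48)**2 = -2*2304 = -4608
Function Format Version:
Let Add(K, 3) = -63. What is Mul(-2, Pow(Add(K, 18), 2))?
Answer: -4608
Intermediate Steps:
K = -66 (K = Add(-3, -63) = -66)
Mul(-2, Pow(Add(K, 18), 2)) = Mul(-2, Pow(Add(-66, 18), 2)) = Mul(-2, Pow(-48, 2)) = Mul(-2, 2304) = -4608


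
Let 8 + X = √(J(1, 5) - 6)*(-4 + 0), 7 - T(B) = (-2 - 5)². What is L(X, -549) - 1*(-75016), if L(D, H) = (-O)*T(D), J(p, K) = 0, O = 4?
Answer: 75184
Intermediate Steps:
T(B) = -42 (T(B) = 7 - (-2 - 5)² = 7 - 1*(-7)² = 7 - 1*49 = 7 - 49 = -42)
X = -8 - 4*I*√6 (X = -8 + √(0 - 6)*(-4 + 0) = -8 + √(-6)*(-4) = -8 + (I*√6)*(-4) = -8 - 4*I*√6 ≈ -8.0 - 9.798*I)
L(D, H) = 168 (L(D, H) = -1*4*(-42) = -4*(-42) = 168)
L(X, -549) - 1*(-75016) = 168 - 1*(-75016) = 168 + 75016 = 75184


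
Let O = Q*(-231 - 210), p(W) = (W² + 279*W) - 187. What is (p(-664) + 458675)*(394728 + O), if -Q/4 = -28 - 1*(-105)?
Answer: 378884895168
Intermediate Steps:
Q = -308 (Q = -4*(-28 - 1*(-105)) = -4*(-28 + 105) = -4*77 = -308)
p(W) = -187 + W² + 279*W
O = 135828 (O = -308*(-231 - 210) = -308*(-441) = 135828)
(p(-664) + 458675)*(394728 + O) = ((-187 + (-664)² + 279*(-664)) + 458675)*(394728 + 135828) = ((-187 + 440896 - 185256) + 458675)*530556 = (255453 + 458675)*530556 = 714128*530556 = 378884895168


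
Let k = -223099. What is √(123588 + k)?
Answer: I*√99511 ≈ 315.45*I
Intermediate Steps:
√(123588 + k) = √(123588 - 223099) = √(-99511) = I*√99511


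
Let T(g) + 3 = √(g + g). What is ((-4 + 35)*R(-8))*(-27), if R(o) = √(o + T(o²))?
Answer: -837*√(-11 + 8*√2) ≈ -468.80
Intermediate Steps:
T(g) = -3 + √2*√g (T(g) = -3 + √(g + g) = -3 + √(2*g) = -3 + √2*√g)
R(o) = √(-3 + o + √2*√(o²)) (R(o) = √(o + (-3 + √2*√(o²))) = √(-3 + o + √2*√(o²)))
((-4 + 35)*R(-8))*(-27) = ((-4 + 35)*√(-3 - 8 + √2*√((-8)²)))*(-27) = (31*√(-3 - 8 + √2*√64))*(-27) = (31*√(-3 - 8 + √2*8))*(-27) = (31*√(-3 - 8 + 8*√2))*(-27) = (31*√(-11 + 8*√2))*(-27) = -837*√(-11 + 8*√2)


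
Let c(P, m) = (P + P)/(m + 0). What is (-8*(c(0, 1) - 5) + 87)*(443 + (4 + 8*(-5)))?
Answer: 51689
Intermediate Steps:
c(P, m) = 2*P/m (c(P, m) = (2*P)/m = 2*P/m)
(-8*(c(0, 1) - 5) + 87)*(443 + (4 + 8*(-5))) = (-8*(2*0/1 - 5) + 87)*(443 + (4 + 8*(-5))) = (-8*(2*0*1 - 5) + 87)*(443 + (4 - 40)) = (-8*(0 - 5) + 87)*(443 - 36) = (-8*(-5) + 87)*407 = (40 + 87)*407 = 127*407 = 51689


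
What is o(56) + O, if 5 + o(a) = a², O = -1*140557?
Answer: -137426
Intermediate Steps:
O = -140557
o(a) = -5 + a²
o(56) + O = (-5 + 56²) - 140557 = (-5 + 3136) - 140557 = 3131 - 140557 = -137426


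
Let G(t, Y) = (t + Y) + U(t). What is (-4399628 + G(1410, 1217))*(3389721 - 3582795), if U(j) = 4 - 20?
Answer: 848949660258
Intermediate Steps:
U(j) = -16
G(t, Y) = -16 + Y + t (G(t, Y) = (t + Y) - 16 = (Y + t) - 16 = -16 + Y + t)
(-4399628 + G(1410, 1217))*(3389721 - 3582795) = (-4399628 + (-16 + 1217 + 1410))*(3389721 - 3582795) = (-4399628 + 2611)*(-193074) = -4397017*(-193074) = 848949660258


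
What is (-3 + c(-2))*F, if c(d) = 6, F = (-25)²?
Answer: 1875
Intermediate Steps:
F = 625
(-3 + c(-2))*F = (-3 + 6)*625 = 3*625 = 1875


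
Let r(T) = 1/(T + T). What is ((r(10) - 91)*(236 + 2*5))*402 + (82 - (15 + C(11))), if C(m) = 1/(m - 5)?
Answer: -269824817/30 ≈ -8.9942e+6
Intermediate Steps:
r(T) = 1/(2*T)
C(m) = 1/(-5 + m)
((r(10) - 91)*(236 + 2*5))*402 + (82 - (15 + C(11))) = (((½)/10 - 91)*(236 + 2*5))*402 + (82 - (15 + 1/(-5 + 11))) = (((½)*(⅒) - 91)*(236 + 10))*402 + (82 - (15 + 1/6)) = ((1/20 - 91)*246)*402 + (82 - (15 + ⅙)) = -1819/20*246*402 + (82 - 1*91/6) = -223737/10*402 + (82 - 91/6) = -44971137/5 + 401/6 = -269824817/30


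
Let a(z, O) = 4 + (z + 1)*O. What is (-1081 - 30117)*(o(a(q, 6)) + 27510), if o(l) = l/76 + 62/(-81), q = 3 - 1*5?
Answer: -69516814603/81 ≈ -8.5823e+8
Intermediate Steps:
q = -2 (q = 3 - 5 = -2)
a(z, O) = 4 + O*(1 + z) (a(z, O) = 4 + (1 + z)*O = 4 + O*(1 + z))
o(l) = -62/81 + l/76 (o(l) = l*(1/76) + 62*(-1/81) = l/76 - 62/81 = -62/81 + l/76)
(-1081 - 30117)*(o(a(q, 6)) + 27510) = (-1081 - 30117)*((-62/81 + (4 + 6 + 6*(-2))/76) + 27510) = -31198*((-62/81 + (4 + 6 - 12)/76) + 27510) = -31198*((-62/81 + (1/76)*(-2)) + 27510) = -31198*((-62/81 - 1/38) + 27510) = -31198*(-2437/3078 + 27510) = -31198*84673343/3078 = -69516814603/81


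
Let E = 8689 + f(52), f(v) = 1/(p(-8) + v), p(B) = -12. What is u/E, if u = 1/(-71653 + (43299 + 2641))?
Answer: -40/8936835993 ≈ -4.4759e-9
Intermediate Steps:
f(v) = 1/(-12 + v)
u = -1/25713 (u = 1/(-71653 + 45940) = 1/(-25713) = -1/25713 ≈ -3.8891e-5)
E = 347561/40 (E = 8689 + 1/(-12 + 52) = 8689 + 1/40 = 347561/40 ≈ 8689.0)
u/E = -1/(25713*347561/40) = -1/25713*40/347561 = -40/8936835993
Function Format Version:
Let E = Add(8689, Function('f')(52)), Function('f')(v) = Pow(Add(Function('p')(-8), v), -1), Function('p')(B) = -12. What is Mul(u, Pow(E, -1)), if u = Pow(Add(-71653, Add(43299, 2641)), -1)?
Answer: Rational(-40, 8936835993) ≈ -4.4759e-9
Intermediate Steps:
Function('f')(v) = Pow(Add(-12, v), -1)
u = Rational(-1, 25713) (u = Pow(Add(-71653, 45940), -1) = Pow(-25713, -1) = Rational(-1, 25713) ≈ -3.8891e-5)
E = Rational(347561, 40) (E = Add(8689, Pow(Add(-12, 52), -1)) = Add(8689, Pow(40, -1)) = Add(8689, Rational(1, 40)) = Rational(347561, 40) ≈ 8689.0)
Mul(u, Pow(E, -1)) = Mul(Rational(-1, 25713), Pow(Rational(347561, 40), -1)) = Mul(Rational(-1, 25713), Rational(40, 347561)) = Rational(-40, 8936835993)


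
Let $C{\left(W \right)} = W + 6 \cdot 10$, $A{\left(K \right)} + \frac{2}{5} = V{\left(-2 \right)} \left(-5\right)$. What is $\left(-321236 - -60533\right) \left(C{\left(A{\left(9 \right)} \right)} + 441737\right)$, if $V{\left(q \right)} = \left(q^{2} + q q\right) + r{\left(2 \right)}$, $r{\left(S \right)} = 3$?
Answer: $- \frac{575816801724}{5} \approx -1.1516 \cdot 10^{11}$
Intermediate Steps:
$V{\left(q \right)} = 3 + 2 q^{2}$ ($V{\left(q \right)} = \left(q^{2} + q q\right) + 3 = \left(q^{2} + q^{2}\right) + 3 = 2 q^{2} + 3 = 3 + 2 q^{2}$)
$A{\left(K \right)} = - \frac{277}{5}$ ($A{\left(K \right)} = - \frac{2}{5} + \left(3 + 2 \left(-2\right)^{2}\right) \left(-5\right) = - \frac{2}{5} + \left(3 + 2 \cdot 4\right) \left(-5\right) = - \frac{2}{5} + \left(3 + 8\right) \left(-5\right) = - \frac{2}{5} + 11 \left(-5\right) = - \frac{2}{5} - 55 = - \frac{277}{5}$)
$C{\left(W \right)} = 60 + W$ ($C{\left(W \right)} = W + 60 = 60 + W$)
$\left(-321236 - -60533\right) \left(C{\left(A{\left(9 \right)} \right)} + 441737\right) = \left(-321236 - -60533\right) \left(\left(60 - \frac{277}{5}\right) + 441737\right) = \left(-321236 + \left(-86525 + 147058\right)\right) \left(\frac{23}{5} + 441737\right) = \left(-321236 + 60533\right) \frac{2208708}{5} = \left(-260703\right) \frac{2208708}{5} = - \frac{575816801724}{5}$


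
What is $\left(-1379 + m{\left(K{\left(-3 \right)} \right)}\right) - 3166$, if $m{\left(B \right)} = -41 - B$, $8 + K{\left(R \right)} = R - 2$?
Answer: $-4573$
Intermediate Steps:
$K{\left(R \right)} = -10 + R$ ($K{\left(R \right)} = -8 + \left(R - 2\right) = -8 + \left(-2 + R\right) = -10 + R$)
$\left(-1379 + m{\left(K{\left(-3 \right)} \right)}\right) - 3166 = \left(-1379 - 28\right) - 3166 = -1407 - 3166 = -4573$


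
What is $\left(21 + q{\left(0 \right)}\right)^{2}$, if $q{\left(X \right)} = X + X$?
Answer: $441$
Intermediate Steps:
$q{\left(X \right)} = 2 X$
$\left(21 + q{\left(0 \right)}\right)^{2} = \left(21 + 2 \cdot 0\right)^{2} = \left(21 + 0\right)^{2} = 21^{2} = 441$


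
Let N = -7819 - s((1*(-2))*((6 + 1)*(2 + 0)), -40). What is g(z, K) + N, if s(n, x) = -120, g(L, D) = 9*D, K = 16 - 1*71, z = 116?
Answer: -8194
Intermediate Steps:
K = -55 (K = 16 - 71 = -55)
N = -7699 (N = -7819 - 1*(-120) = -7819 + 120 = -7699)
g(z, K) + N = 9*(-55) - 7699 = -495 - 7699 = -8194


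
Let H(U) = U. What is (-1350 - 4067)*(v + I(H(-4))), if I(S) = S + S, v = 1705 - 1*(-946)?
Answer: -14317131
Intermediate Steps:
v = 2651 (v = 1705 + 946 = 2651)
I(S) = 2*S
(-1350 - 4067)*(v + I(H(-4))) = (-1350 - 4067)*(2651 + 2*(-4)) = -5417*(2651 - 8) = -5417*2643 = -14317131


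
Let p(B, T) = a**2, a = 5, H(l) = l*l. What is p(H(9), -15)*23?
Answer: 575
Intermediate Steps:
H(l) = l**2
p(B, T) = 25 (p(B, T) = 5**2 = 25)
p(H(9), -15)*23 = 25*23 = 575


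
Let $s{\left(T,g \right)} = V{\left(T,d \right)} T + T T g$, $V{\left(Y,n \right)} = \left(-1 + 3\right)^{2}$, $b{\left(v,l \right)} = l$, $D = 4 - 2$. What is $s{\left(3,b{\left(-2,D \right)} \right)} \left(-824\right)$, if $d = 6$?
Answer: $-24720$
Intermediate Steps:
$D = 2$
$V{\left(Y,n \right)} = 4$ ($V{\left(Y,n \right)} = 2^{2} = 4$)
$s{\left(T,g \right)} = 4 T + g T^{2}$ ($s{\left(T,g \right)} = 4 T + T T g = 4 T + T^{2} g = 4 T + g T^{2}$)
$s{\left(3,b{\left(-2,D \right)} \right)} \left(-824\right) = 3 \left(4 + 3 \cdot 2\right) \left(-824\right) = 3 \left(4 + 6\right) \left(-824\right) = 3 \cdot 10 \left(-824\right) = 30 \left(-824\right) = -24720$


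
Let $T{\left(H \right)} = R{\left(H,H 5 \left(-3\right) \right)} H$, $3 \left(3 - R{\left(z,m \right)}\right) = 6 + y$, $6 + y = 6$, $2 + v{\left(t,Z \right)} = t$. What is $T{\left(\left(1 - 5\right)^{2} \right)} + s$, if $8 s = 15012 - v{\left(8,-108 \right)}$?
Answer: $\frac{7567}{4} \approx 1891.8$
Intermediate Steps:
$v{\left(t,Z \right)} = -2 + t$
$y = 0$ ($y = -6 + 6 = 0$)
$R{\left(z,m \right)} = 1$ ($R{\left(z,m \right)} = 3 - \frac{6 + 0}{3} = 3 - 2 = 1$)
$T{\left(H \right)} = H$ ($T{\left(H \right)} = 1 H = H$)
$s = \frac{7503}{4}$ ($s = \frac{15012 - \left(-2 + 8\right)}{8} = \frac{15012 - 6}{8} = \frac{1}{8} \cdot 15006 = \frac{7503}{4} \approx 1875.8$)
$T{\left(\left(1 - 5\right)^{2} \right)} + s = \left(1 - 5\right)^{2} + \frac{7503}{4} = \left(-4\right)^{2} + \frac{7503}{4} = 16 + \frac{7503}{4} = \frac{7567}{4}$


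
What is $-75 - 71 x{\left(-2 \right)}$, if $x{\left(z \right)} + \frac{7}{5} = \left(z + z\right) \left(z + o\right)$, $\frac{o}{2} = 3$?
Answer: $\frac{5802}{5} \approx 1160.4$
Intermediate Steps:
$o = 6$ ($o = 2 \cdot 3 = 6$)
$x{\left(z \right)} = - \frac{7}{5} + 2 z \left(6 + z\right)$ ($x{\left(z \right)} = - \frac{7}{5} + \left(z + z\right) \left(z + 6\right) = - \frac{7}{5} + 2 z \left(6 + z\right)$)
$-75 - 71 x{\left(-2 \right)} = -75 - 71 \left(- \frac{7}{5} + 2 \left(-2\right)^{2} + 12 \left(-2\right)\right) = -75 - 71 \left(- \frac{7}{5} + 2 \cdot 4 - 24\right) = -75 - 71 \left(- \frac{7}{5} + 8 - 24\right) = -75 - - \frac{6177}{5} = -75 + \frac{6177}{5} = \frac{5802}{5}$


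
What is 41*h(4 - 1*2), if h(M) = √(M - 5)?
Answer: 41*I*√3 ≈ 71.014*I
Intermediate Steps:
h(M) = √(-5 + M)
41*h(4 - 1*2) = 41*√(-5 + (4 - 1*2)) = 41*√(-5 + (4 - 2)) = 41*√(-5 + 2) = 41*√(-3) = 41*(I*√3) = 41*I*√3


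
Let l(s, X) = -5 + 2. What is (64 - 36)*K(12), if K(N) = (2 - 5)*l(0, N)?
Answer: 252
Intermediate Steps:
l(s, X) = -3
K(N) = 9 (K(N) = (2 - 5)*(-3) = -3*(-3) = 9)
(64 - 36)*K(12) = (64 - 36)*9 = 28*9 = 252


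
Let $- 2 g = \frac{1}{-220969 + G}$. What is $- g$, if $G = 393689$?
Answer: $\frac{1}{345440} \approx 2.8949 \cdot 10^{-6}$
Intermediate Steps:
$g = - \frac{1}{345440}$ ($g = - \frac{1}{2 \left(-220969 + 393689\right)} = - \frac{1}{2 \cdot 172720} = \left(- \frac{1}{2}\right) \frac{1}{172720} = - \frac{1}{345440} \approx -2.8949 \cdot 10^{-6}$)
$- g = \left(-1\right) \left(- \frac{1}{345440}\right) = \frac{1}{345440}$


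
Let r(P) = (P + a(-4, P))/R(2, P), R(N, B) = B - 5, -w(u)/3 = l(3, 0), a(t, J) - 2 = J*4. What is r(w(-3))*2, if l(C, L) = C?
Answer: 43/7 ≈ 6.1429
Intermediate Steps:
a(t, J) = 2 + 4*J (a(t, J) = 2 + J*4 = 2 + 4*J)
w(u) = -9 (w(u) = -3*3 = -9)
R(N, B) = -5 + B
r(P) = (2 + 5*P)/(-5 + P) (r(P) = (P + (2 + 4*P))/(-5 + P) = (2 + 5*P)/(-5 + P))
r(w(-3))*2 = ((2 + 5*(-9))/(-5 - 9))*2 = ((2 - 45)/(-14))*2 = -1/14*(-43)*2 = (43/14)*2 = 43/7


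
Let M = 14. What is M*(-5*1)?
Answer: -70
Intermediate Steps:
M*(-5*1) = 14*(-5*1) = 14*(-5) = -70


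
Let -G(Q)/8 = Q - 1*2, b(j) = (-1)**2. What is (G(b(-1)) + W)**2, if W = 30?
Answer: 1444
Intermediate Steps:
b(j) = 1
G(Q) = 16 - 8*Q (G(Q) = -8*(Q - 1*2) = -8*(Q - 2) = -8*(-2 + Q) = 16 - 8*Q)
(G(b(-1)) + W)**2 = ((16 - 8*1) + 30)**2 = ((16 - 8) + 30)**2 = (8 + 30)**2 = 38**2 = 1444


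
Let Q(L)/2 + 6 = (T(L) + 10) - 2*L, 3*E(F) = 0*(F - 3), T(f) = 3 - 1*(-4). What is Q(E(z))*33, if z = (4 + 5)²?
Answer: 726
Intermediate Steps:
z = 81 (z = 9² = 81)
T(f) = 7 (T(f) = 3 + 4 = 7)
E(F) = 0 (E(F) = (0*(F - 3))/3 = (0*(-3 + F))/3 = (⅓)*0 = 0)
Q(L) = 22 - 4*L (Q(L) = -12 + 2*((7 + 10) - 2*L) = -12 + 2*(17 - 2*L) = -12 + (34 - 4*L) = 22 - 4*L)
Q(E(z))*33 = (22 - 4*0)*33 = (22 + 0)*33 = 22*33 = 726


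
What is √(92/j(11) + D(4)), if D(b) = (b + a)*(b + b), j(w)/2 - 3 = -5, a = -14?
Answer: I*√103 ≈ 10.149*I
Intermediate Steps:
j(w) = -4 (j(w) = 6 + 2*(-5) = 6 - 10 = -4)
D(b) = 2*b*(-14 + b) (D(b) = (b - 14)*(b + b) = (-14 + b)*(2*b) = 2*b*(-14 + b))
√(92/j(11) + D(4)) = √(92/(-4) + 2*4*(-14 + 4)) = √(92*(-¼) + 2*4*(-10)) = √(-23 - 80) = √(-103) = I*√103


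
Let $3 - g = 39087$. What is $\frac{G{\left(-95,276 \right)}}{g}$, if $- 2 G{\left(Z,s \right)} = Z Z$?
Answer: $\frac{9025}{78168} \approx 0.11546$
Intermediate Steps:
$G{\left(Z,s \right)} = - \frac{Z^{2}}{2}$ ($G{\left(Z,s \right)} = - \frac{Z Z}{2} = - \frac{Z^{2}}{2}$)
$g = -39084$ ($g = 3 - 39087 = -39084$)
$\frac{G{\left(-95,276 \right)}}{g} = \frac{\left(- \frac{1}{2}\right) \left(-95\right)^{2}}{-39084} = \left(- \frac{1}{2}\right) 9025 \left(- \frac{1}{39084}\right) = \left(- \frac{9025}{2}\right) \left(- \frac{1}{39084}\right) = \frac{9025}{78168}$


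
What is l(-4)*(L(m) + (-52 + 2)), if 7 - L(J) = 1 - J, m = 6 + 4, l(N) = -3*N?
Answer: -408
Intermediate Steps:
m = 10
L(J) = 6 + J (L(J) = 7 - (1 - J) = 7 + (-1 + J) = 6 + J)
l(-4)*(L(m) + (-52 + 2)) = (-3*(-4))*((6 + 10) + (-52 + 2)) = 12*(16 - 50) = 12*(-34) = -408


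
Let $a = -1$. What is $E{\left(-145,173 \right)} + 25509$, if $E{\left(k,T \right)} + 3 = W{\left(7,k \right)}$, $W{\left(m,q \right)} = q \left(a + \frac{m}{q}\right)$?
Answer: $25658$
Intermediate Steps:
$W{\left(m,q \right)} = q \left(-1 + \frac{m}{q}\right)$
$E{\left(k,T \right)} = 4 - k$ ($E{\left(k,T \right)} = -3 - \left(-7 + k\right) = 4 - k$)
$E{\left(-145,173 \right)} + 25509 = \left(4 - -145\right) + 25509 = \left(4 + 145\right) + 25509 = 149 + 25509 = 25658$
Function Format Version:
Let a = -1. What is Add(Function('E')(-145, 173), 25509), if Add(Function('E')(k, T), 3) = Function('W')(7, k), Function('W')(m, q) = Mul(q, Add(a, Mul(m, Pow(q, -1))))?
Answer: 25658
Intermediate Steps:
Function('W')(m, q) = Mul(q, Add(-1, Mul(m, Pow(q, -1))))
Function('E')(k, T) = Add(4, Mul(-1, k)) (Function('E')(k, T) = Add(-3, Add(7, Mul(-1, k))) = Add(4, Mul(-1, k)))
Add(Function('E')(-145, 173), 25509) = Add(Add(4, Mul(-1, -145)), 25509) = Add(Add(4, 145), 25509) = Add(149, 25509) = 25658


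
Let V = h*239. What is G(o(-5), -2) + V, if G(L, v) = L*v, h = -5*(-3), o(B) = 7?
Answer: 3571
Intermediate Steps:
h = 15
V = 3585 (V = 15*239 = 3585)
G(o(-5), -2) + V = 7*(-2) + 3585 = -14 + 3585 = 3571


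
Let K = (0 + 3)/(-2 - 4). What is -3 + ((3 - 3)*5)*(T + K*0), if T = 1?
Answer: -3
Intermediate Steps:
K = -½ (K = 3/(-6) = 3*(-⅙) = -½ ≈ -0.50000)
-3 + ((3 - 3)*5)*(T + K*0) = -3 + ((3 - 3)*5)*(1 - ½*0) = -3 + (0*5)*(1 + 0) = -3 + 0*1 = -3 + 0 = -3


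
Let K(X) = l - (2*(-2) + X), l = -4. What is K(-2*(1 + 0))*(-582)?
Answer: -1164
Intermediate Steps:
K(X) = -X (K(X) = -4 - (2*(-2) + X) = -4 - (-4 + X) = -4 + (4 - X) = -X)
K(-2*(1 + 0))*(-582) = -(-2)*(1 + 0)*(-582) = -(-2)*(-582) = -1*(-2)*(-582) = 2*(-582) = -1164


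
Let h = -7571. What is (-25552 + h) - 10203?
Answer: -43326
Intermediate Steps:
(-25552 + h) - 10203 = (-25552 - 7571) - 10203 = -33123 - 10203 = -43326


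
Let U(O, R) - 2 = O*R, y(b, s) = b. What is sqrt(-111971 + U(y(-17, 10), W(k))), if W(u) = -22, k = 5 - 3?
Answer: I*sqrt(111595) ≈ 334.06*I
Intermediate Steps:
k = 2
U(O, R) = 2 + O*R
sqrt(-111971 + U(y(-17, 10), W(k))) = sqrt(-111971 + (2 - 17*(-22))) = sqrt(-111971 + (2 + 374)) = sqrt(-111971 + 376) = sqrt(-111595) = I*sqrt(111595)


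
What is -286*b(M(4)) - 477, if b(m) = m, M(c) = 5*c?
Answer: -6197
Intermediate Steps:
-286*b(M(4)) - 477 = -1430*4 - 477 = -286*20 - 477 = -5720 - 477 = -6197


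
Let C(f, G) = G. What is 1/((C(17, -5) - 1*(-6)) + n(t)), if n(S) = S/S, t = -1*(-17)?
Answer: 1/2 ≈ 0.50000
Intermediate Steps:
t = 17
n(S) = 1
1/((C(17, -5) - 1*(-6)) + n(t)) = 1/((-5 - 1*(-6)) + 1) = 1/((-5 + 6) + 1) = 1/(1 + 1) = 1/2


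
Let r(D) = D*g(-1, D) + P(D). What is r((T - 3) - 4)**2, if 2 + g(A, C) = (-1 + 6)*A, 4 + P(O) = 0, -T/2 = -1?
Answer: 961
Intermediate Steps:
T = 2 (T = -2*(-1) = 2)
P(O) = -4 (P(O) = -4 + 0 = -4)
g(A, C) = -2 + 5*A (g(A, C) = -2 + (-1 + 6)*A = -2 + 5*A)
r(D) = -4 - 7*D (r(D) = D*(-2 + 5*(-1)) - 4 = D*(-2 - 5) - 4 = D*(-7) - 4 = -7*D - 4 = -4 - 7*D)
r((T - 3) - 4)**2 = (-4 - 7*((2 - 3) - 4))**2 = (-4 - 7*(-1 - 4))**2 = (-4 - 7*(-5))**2 = (-4 + 35)**2 = 31**2 = 961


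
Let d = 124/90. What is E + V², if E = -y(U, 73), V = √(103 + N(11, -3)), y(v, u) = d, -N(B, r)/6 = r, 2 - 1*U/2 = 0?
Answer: 5383/45 ≈ 119.62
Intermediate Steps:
U = 4 (U = 4 - 2*0 = 4 + 0 = 4)
N(B, r) = -6*r
d = 62/45 (d = 124*(1/90) = 62/45 ≈ 1.3778)
y(v, u) = 62/45
V = 11 (V = √(103 - 6*(-3)) = √(103 + 18) = √121 = 11)
E = -62/45 (E = -1*62/45 = -62/45 ≈ -1.3778)
E + V² = -62/45 + 11² = -62/45 + 121 = 5383/45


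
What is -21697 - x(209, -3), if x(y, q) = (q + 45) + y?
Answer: -21948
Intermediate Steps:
x(y, q) = 45 + q + y (x(y, q) = (45 + q) + y = 45 + q + y)
-21697 - x(209, -3) = -21697 - (45 - 3 + 209) = -21697 - 1*251 = -21697 - 251 = -21948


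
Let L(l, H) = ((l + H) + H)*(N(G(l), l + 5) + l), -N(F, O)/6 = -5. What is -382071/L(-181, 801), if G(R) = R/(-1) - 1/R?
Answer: 382071/214571 ≈ 1.7806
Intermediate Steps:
G(R) = -R - 1/R (G(R) = R*(-1) - 1/R = -R - 1/R)
N(F, O) = 30 (N(F, O) = -6*(-5) = 30)
L(l, H) = (30 + l)*(l + 2*H) (L(l, H) = ((l + H) + H)*(30 + l) = ((H + l) + H)*(30 + l) = (l + 2*H)*(30 + l) = (30 + l)*(l + 2*H))
-382071/L(-181, 801) = -382071/((-181)² + 30*(-181) + 60*801 + 2*801*(-181)) = -382071/(32761 - 5430 + 48060 - 289962) = -382071/(-214571) = -382071*(-1/214571) = 382071/214571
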